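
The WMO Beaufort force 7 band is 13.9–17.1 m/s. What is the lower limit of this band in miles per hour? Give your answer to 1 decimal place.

31.1 mph

13.9–17.1 m/s × 2.237 = 31.1–38.3 mph.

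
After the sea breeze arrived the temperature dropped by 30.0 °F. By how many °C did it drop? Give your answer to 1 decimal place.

A change of 1 °C equals a change of 1.8 °F: Δ°C = 30.0 × 0.5556 = 16.7 °C.

16.7 °C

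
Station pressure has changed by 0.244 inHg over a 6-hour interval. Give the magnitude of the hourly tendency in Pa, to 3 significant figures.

138 Pa per hour

0.244 inHg / 6 h × 3386.39 Pa/inHg = 138 Pa/h.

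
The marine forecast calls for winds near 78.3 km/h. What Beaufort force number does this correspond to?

Beaufort force 9

78.3 km/h = 21.8 m/s, which is Beaufort 9 (strong gale, 20.8–24.4 m/s).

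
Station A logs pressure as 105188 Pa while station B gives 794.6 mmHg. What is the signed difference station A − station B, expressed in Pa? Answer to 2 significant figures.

station B: 794.6 mmHg = 105937.97 Pa.
Difference: 105188.00 − 105937.97 = -750 Pa.

-750 Pa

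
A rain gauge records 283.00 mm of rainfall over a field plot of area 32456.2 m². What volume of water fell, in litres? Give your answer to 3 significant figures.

1 mm over 1 m² is 1 L, so volume = 283 × 32456.2 = 9185104.6 L ≈ 9190000 L.

9190000 litres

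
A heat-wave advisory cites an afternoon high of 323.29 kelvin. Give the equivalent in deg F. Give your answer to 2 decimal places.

First to °C: 50.14 °C.
Then to °F: 122.25 °F.

122.25 °F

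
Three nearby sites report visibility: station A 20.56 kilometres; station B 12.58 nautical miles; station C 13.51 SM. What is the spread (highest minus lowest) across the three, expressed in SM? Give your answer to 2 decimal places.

station A: 20.56 km = 12.7754 SM.
station B: 12.58 nmi = 14.4768 SM.
Spread: 14.4768 − 12.7754 = 1.70 SM.

1.70 SM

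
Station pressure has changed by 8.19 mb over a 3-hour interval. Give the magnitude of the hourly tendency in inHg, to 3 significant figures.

0.0806 inHg per hour

8.19 mb / 3 h × 0.02953 inHg/mb = 0.0806 inHg/h.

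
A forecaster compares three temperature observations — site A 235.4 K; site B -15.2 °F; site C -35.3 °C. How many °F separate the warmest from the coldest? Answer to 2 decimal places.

20.75 °F

site A: 235.4 K = -37.750 °C.
site B: -15.2 °F = -26.222 °C.
Spread: (-26.222) − (-37.750) = 11.528 °C = 20.75 °F.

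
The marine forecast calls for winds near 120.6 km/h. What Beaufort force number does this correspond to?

Beaufort force 12

120.6 km/h = 33.5 m/s, which is Beaufort 12 (hurricane force, ≥32.7 m/s).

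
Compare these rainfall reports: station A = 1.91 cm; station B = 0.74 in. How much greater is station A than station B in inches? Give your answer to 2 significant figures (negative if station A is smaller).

station A: 1.91 cm = 0.75197 in.
Difference: 0.75197 − 0.74000 = 0.012 in.

0.012 in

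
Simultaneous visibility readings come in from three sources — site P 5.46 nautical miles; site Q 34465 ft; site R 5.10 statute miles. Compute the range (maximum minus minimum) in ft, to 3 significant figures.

site P: 5.46 nmi = 33175.59 ft.
site R: 5.10 SM = 26928.00 ft.
Spread: 34465.00 − 26928.00 = 7540 ft.

7540 ft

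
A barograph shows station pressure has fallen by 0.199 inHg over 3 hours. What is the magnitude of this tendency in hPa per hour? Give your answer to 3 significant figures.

0.199 inHg / 3 h × 33.8639 hPa/inHg = 2.25 hPa/h.

2.25 hPa per hour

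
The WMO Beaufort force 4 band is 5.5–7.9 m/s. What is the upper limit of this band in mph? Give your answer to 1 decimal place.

17.7 mph

5.5–7.9 m/s × 2.237 = 12.3–17.7 mph.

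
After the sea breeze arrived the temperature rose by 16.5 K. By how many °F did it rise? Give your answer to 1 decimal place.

29.7 °F

For a temperature change the 32° offset cancels: Δ°F = 16.5 × 1.8 = 29.7 °F.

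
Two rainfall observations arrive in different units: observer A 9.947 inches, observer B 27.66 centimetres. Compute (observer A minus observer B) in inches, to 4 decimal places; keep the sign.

-0.9428 in

observer B: 27.66 cm = 10.889764 in.
Difference: 9.947000 − 10.889764 = -0.9428 in.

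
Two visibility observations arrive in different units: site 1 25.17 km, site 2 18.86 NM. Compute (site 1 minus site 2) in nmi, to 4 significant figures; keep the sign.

site 1: 25.17 km = 13.59071 nmi.
Difference: 13.59071 − 18.86000 = -5.269 nmi.

-5.269 nmi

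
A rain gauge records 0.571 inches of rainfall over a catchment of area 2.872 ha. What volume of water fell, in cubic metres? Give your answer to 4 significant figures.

Depth: 0.571 in × 25.4 = 14.5034 mm.
Area: 2.872 ha = 28720 m².
1 mm over 1 m² is 1 L, so volume = 14.5034 × 28720 = 416537.65 L = 416.5 m³.

416.5 cubic metres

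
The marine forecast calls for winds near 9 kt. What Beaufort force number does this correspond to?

Beaufort force 3

9 kt lies in the Beaufort 3 band (gentle breeze, 7–10 kt).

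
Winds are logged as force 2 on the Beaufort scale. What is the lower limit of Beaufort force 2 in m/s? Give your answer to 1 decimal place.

Beaufort 2 (light breeze) spans 1.6–3.3 m/s.

1.6 m/s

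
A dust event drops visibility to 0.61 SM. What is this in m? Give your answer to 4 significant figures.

981.7 m

1 SM = 1609.34 m, so 0.61 × 1609.34 = 981.7 m.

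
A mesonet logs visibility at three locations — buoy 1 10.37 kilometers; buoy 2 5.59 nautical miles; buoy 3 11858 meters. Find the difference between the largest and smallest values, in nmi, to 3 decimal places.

buoy 1: 10.37 km = 5.59935 nmi.
buoy 3: 11858 m = 6.40281 nmi.
Spread: 6.40281 − 5.59000 = 0.813 nmi.

0.813 nmi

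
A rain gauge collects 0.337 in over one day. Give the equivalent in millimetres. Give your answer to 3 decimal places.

8.560 mm

1 in = 25.4 mm, so 0.337 × 25.4 = 8.560 mm.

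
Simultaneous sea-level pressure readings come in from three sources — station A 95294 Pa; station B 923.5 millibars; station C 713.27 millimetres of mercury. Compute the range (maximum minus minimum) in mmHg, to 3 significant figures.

station A: 95294 Pa = 714.764 mmHg.
station B: 923.5 mb = 692.682 mmHg.
Spread: 714.764 − 692.682 = 22.1 mmHg.

22.1 mmHg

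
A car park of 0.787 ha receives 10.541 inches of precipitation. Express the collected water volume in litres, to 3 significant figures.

2110000 litres

Depth: 10.541 in × 25.4 = 267.7414 mm.
Area: 0.787 ha = 7870 m².
1 mm over 1 m² is 1 L, so volume = 267.7414 × 7870 = 2107124.8 L ≈ 2110000 L.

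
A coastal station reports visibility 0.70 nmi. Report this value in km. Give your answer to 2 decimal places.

1.30 km

1 nmi = 1.852 km, so 0.70 × 1.852 = 1.30 km.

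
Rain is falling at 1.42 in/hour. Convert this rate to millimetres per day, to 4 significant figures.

1.42 in/hour × 25.4 mm/in × 24 hour/day = 865.6 mm/day.

865.6 mm/day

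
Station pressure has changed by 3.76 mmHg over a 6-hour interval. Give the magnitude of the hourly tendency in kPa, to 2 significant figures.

0.084 kPa per hour

3.76 mmHg / 6 h × 0.133322 kPa/mmHg = 0.084 kPa/h.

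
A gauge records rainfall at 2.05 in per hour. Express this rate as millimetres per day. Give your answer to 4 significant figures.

1250 mm/day

2.05 in/hour × 25.4 mm/in × 24 hour/day = 1250 mm/day.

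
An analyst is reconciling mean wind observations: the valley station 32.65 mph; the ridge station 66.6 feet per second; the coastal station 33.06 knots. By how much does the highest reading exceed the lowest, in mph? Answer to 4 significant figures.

12.76 mph

the ridge station: 66.6 ft/s = 45.4091 mph.
the coastal station: 33.06 kt = 38.0448 mph.
Spread: 45.4091 − 32.6500 = 12.76 mph.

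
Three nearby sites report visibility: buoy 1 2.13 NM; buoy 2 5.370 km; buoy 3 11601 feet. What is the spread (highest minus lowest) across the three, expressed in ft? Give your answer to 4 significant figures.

6017 ft

buoy 1: 2.13 nmi = 12942.13 ft.
buoy 2: 5.370 km = 17618.11 ft.
Spread: 17618.11 − 11601.00 = 6017 ft.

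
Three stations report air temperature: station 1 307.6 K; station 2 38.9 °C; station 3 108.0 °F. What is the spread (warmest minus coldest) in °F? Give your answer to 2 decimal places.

13.99 °F

station 1: 307.6 K = 34.450 °C.
station 3: 108.0 °F = 42.222 °C.
Spread: 42.222 − 34.450 = 7.772 °C = 13.99 °F.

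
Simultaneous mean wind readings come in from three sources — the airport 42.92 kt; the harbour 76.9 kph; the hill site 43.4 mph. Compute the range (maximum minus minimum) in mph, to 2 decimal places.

the airport: 42.92 kt = 49.3915 mph.
the harbour: 76.9 km/h = 47.7834 mph.
Spread: 49.3915 − 43.4000 = 5.99 mph.

5.99 mph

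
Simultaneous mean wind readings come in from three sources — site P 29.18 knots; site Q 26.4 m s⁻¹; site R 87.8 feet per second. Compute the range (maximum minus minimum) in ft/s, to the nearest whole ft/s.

39 ft/s

site P: 29.18 kt = 49.25 ft/s.
site Q: 26.4 m/s = 86.61 ft/s.
Spread: 87.80 − 49.25 = 39 ft/s.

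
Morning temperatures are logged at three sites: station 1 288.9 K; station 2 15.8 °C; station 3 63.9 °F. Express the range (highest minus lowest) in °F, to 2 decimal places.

3.55 °F

station 1: 288.9 K = 15.750 °C.
station 3: 63.9 °F = 17.722 °C.
Spread: 17.722 − 15.750 = 1.972 °C = 3.55 °F.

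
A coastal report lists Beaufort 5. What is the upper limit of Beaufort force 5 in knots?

21 kt

Beaufort 5 (fresh breeze) spans 17–21 knots.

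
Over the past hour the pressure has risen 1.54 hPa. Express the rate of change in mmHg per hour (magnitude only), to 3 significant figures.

1.54 hPa / 1 h × 0.750062 mmHg/hPa = 1.16 mmHg/h.

1.16 mmHg per hour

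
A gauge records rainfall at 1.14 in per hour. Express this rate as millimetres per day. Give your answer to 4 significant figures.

1.14 in/hour × 25.4 mm/in × 24 hour/day = 694.9 mm/day.

694.9 mm/day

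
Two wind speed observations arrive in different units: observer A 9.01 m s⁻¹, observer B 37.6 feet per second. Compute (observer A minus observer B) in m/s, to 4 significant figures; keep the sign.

-2.450 m/s

observer B: 37.6 ft/s = 11.46048 m/s.
Difference: 9.01000 − 11.46048 = -2.450 m/s.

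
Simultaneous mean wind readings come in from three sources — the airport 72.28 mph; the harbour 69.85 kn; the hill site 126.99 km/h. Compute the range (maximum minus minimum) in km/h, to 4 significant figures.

the airport: 72.28 mph = 116.3234 km/h.
the harbour: 69.85 kt = 129.3622 km/h.
Spread: 129.3622 − 116.3234 = 13.04 km/h.

13.04 km/h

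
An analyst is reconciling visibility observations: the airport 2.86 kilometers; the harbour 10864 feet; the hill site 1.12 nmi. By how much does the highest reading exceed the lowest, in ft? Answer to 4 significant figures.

the airport: 2.86 km = 9383.20 ft.
the hill site: 1.12 nmi = 6805.25 ft.
Spread: 10864.00 − 6805.25 = 4059 ft.

4059 ft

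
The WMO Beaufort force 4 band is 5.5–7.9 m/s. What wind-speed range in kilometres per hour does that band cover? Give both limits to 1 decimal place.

19.8 to 28.4 km/h

5.5–7.9 m/s × 3.6 = 19.8–28.4 km/h.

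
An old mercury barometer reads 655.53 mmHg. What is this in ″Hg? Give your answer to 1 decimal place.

25.8 inHg

1 mmHg = 0.0393701 inHg, so 655.53 × 0.0393701 = 25.8 inHg.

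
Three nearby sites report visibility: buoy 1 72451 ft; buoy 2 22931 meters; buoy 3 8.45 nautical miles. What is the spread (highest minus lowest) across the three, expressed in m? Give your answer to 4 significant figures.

7282 m

buoy 1: 72451 ft = 22083.06 m.
buoy 3: 8.45 nmi = 15649.40 m.
Spread: 22931.00 − 15649.40 = 7282 m.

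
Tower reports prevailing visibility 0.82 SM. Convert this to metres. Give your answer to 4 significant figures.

1320 m

1 SM = 1609.34 m, so 0.82 × 1609.34 = 1320 m.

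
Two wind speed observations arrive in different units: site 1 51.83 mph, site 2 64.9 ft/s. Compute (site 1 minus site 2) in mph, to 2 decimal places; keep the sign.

site 2: 64.9 ft/s = 44.2500 mph.
Difference: 51.8300 − 44.2500 = 7.58 mph.

7.58 mph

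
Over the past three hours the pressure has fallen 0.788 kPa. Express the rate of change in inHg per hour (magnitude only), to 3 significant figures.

0.0776 inHg per hour

0.788 kPa / 3 h × 0.2953 inHg/kPa = 0.0776 inHg/h.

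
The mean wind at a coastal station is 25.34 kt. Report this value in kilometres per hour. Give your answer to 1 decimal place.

1 kt = 1.852 km/h, so 25.34 × 1.852 = 46.9 km/h.

46.9 km/h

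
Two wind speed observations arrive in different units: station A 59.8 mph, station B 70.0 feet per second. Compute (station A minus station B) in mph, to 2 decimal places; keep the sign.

12.07 mph

station B: 70.0 ft/s = 47.7273 mph.
Difference: 59.8000 − 47.7273 = 12.07 mph.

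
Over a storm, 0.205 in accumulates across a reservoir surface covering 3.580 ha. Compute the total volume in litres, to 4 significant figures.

Depth: 0.205 in × 25.4 = 5.207 mm.
Area: 3.580 ha = 35800 m².
1 mm over 1 m² is 1 L, so volume = 5.207 × 35800 = 186410.6 L ≈ 186400 L.

186400 litres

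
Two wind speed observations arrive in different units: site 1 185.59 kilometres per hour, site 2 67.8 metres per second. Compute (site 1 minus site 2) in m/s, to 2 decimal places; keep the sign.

-16.25 m/s

site 1: 185.59 km/h = 51.5528 m/s.
Difference: 51.5528 − 67.8000 = -16.25 m/s.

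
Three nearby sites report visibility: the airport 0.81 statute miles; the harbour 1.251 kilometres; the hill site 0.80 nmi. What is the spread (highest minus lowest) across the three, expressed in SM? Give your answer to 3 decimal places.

the harbour: 1.251 km = 0.77734 SM.
the hill site: 0.80 nmi = 0.92062 SM.
Spread: 0.92062 − 0.77734 = 0.143 SM.

0.143 SM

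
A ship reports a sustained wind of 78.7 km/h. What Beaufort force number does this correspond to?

78.7 km/h = 21.9 m/s, which is Beaufort 9 (strong gale, 20.8–24.4 m/s).

Beaufort force 9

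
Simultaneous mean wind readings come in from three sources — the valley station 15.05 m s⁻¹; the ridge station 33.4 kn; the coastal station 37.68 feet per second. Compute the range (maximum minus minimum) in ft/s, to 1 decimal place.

the valley station: 15.05 m/s = 49.377 ft/s.
the ridge station: 33.4 kt = 56.373 ft/s.
Spread: 56.373 − 37.680 = 18.7 ft/s.

18.7 ft/s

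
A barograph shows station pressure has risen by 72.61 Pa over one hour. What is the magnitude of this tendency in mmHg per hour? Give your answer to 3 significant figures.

72.61 Pa / 1 h × 0.00750062 mmHg/Pa = 0.545 mmHg/h.

0.545 mmHg per hour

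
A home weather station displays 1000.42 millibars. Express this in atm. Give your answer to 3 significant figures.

0.987 atm

1 mb = 0.000986923 atm, so 1000.42 × 0.000986923 = 0.987 atm.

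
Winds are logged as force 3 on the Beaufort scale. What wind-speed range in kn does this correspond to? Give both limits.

Beaufort 3 (gentle breeze) spans 7–10 knots.

7 to 10 kt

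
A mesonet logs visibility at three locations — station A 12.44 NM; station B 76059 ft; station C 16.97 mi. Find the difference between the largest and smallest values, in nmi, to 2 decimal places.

2.31 nmi

station B: 76059 ft = 12.5177 nmi.
station C: 16.97 SM = 14.7465 nmi.
Spread: 14.7465 − 12.4400 = 2.31 nmi.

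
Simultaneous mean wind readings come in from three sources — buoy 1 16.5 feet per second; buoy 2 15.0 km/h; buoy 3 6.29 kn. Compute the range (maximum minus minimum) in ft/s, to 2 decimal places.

buoy 2: 15.0 km/h = 13.6702 ft/s.
buoy 3: 6.29 kt = 10.6163 ft/s.
Spread: 16.5000 − 10.6163 = 5.88 ft/s.

5.88 ft/s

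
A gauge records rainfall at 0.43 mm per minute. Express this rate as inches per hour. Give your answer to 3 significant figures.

0.43 mm/minute × 0.0393701 in/mm × 60 minute/hour = 1.02 in/hour.

1.02 in/hour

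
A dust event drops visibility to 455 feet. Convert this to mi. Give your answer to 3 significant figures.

1 ft = 0.000189394 SM, so 455 × 0.000189394 = 0.0862 SM.

0.0862 SM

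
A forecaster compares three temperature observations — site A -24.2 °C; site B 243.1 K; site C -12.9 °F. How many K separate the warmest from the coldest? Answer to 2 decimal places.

5.85 K

site B: 243.1 K = -30.050 °C.
site C: -12.9 °F = -24.944 °C.
Spread: (-24.200) − (-30.050) = 5.850 °C.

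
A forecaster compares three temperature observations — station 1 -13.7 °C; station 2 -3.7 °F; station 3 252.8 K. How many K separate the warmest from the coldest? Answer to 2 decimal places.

6.65 K

station 2: -3.7 °F = -19.833 °C.
station 3: 252.8 K = -20.350 °C.
Spread: (-13.700) − (-20.350) = 6.650 °C.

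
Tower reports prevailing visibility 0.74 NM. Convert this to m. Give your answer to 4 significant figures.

1 nmi = 1852 m, so 0.74 × 1852 = 1370 m.

1370 m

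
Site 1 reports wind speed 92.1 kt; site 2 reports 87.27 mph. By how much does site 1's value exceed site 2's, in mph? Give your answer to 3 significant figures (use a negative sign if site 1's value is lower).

18.7 mph

site 1: 92.1 kt = 105.987 mph.
Difference: 105.987 − 87.270 = 18.7 mph.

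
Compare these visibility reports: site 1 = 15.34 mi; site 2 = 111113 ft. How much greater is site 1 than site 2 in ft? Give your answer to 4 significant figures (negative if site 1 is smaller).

-30120 ft

site 1: 15.34 SM = 80995.20 ft.
Difference: 80995.20 − 111113.00 = -30120 ft.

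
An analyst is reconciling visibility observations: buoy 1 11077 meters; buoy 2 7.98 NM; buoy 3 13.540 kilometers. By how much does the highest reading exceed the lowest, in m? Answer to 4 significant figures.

3702 m

buoy 2: 7.98 nmi = 14778.96 m.
buoy 3: 13.540 km = 13540.00 m.
Spread: 14778.96 − 11077.00 = 3702 m.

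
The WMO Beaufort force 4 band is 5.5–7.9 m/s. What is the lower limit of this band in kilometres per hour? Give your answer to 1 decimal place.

5.5–7.9 m/s × 3.6 = 19.8–28.4 km/h.

19.8 km/h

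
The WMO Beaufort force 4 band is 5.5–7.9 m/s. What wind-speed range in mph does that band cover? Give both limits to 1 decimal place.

5.5–7.9 m/s × 2.237 = 12.3–17.7 mph.

12.3 to 17.7 mph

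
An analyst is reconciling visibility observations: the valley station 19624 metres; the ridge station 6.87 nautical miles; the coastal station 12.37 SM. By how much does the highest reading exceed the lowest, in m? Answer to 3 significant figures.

the ridge station: 6.87 nmi = 12723.24 m.
the coastal station: 12.37 SM = 19907.59 m.
Spread: 19907.59 − 12723.24 = 7180 m.

7180 m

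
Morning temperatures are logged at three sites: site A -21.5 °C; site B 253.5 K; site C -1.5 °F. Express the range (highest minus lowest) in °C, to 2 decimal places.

site B: 253.5 K = -19.650 °C.
site C: -1.5 °F = -18.611 °C.
Spread: (-18.611) − (-21.500) = 2.889 °C.

2.89 °C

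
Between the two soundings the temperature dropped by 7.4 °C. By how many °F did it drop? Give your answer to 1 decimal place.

Converting a difference, only the 9/5 scale factor applies: Δ°F = 7.4 × 1.8 = 13.3 °F.

13.3 °F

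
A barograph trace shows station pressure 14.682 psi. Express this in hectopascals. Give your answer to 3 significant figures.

1010 hPa

1 psi = 68.9476 hPa, so 14.682 × 68.9476 = 1010 hPa.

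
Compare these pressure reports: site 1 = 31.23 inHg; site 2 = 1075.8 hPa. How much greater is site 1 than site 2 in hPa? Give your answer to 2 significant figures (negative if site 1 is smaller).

-18 hPa

site 1: 31.23 inHg = 1057.57 hPa.
Difference: 1057.57 − 1075.80 = -18 hPa.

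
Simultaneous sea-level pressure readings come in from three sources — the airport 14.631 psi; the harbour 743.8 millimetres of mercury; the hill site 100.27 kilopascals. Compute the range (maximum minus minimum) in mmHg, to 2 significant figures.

the airport: 14.631 psi = 756.64 mmHg.
the hill site: 100.27 kPa = 752.09 mmHg.
Spread: 756.64 − 743.80 = 13 mmHg.

13 mmHg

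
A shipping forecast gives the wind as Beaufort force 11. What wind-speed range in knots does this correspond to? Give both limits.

Beaufort 11 (violent storm) spans 56–63 knots.

56 to 63 kt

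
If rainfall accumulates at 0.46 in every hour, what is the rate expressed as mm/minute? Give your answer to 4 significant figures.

0.46 in/hour × 25.4 mm/in × 0.0166667 hour/minute = 0.1947 mm/minute.

0.1947 mm/minute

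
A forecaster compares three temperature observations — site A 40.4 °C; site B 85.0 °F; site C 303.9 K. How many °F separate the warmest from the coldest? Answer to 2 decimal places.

site B: 85.0 °F = 29.444 °C.
site C: 303.9 K = 30.750 °C.
Spread: 40.400 − 29.444 = 10.956 °C = 19.72 °F.

19.72 °F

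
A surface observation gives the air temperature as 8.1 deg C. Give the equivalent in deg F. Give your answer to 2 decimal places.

°F = °C × 9/5 + 32 = 8.1 × 1.8 + 32 = 46.58 °F.

46.58 °F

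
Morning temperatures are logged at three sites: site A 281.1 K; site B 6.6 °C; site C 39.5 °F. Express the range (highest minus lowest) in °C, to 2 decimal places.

site A: 281.1 K = 7.950 °C.
site C: 39.5 °F = 4.167 °C.
Spread: 7.950 − 4.167 = 3.783 °C.

3.78 °C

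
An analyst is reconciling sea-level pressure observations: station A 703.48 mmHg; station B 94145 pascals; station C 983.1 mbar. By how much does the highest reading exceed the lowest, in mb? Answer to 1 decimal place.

station A: 703.48 mmHg = 937.896 mb.
station B: 94145 Pa = 941.450 mb.
Spread: 983.100 − 937.896 = 45.2 mb.

45.2 mb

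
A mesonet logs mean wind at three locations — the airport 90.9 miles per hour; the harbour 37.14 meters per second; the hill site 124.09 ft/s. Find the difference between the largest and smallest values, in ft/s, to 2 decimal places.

11.47 ft/s

the airport: 90.9 mph = 133.3200 ft/s.
the harbour: 37.14 m/s = 121.8504 ft/s.
Spread: 133.3200 − 121.8504 = 11.47 ft/s.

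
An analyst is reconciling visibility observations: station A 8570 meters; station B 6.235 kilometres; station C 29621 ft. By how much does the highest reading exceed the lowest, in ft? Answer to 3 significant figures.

station A: 8570 m = 28116.80 ft.
station B: 6.235 km = 20456.04 ft.
Spread: 29621.00 − 20456.04 = 9160 ft.

9160 ft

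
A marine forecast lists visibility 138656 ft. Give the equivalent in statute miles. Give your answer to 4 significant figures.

1 ft = 0.000189394 SM, so 138656 × 0.000189394 = 26.26 SM.

26.26 SM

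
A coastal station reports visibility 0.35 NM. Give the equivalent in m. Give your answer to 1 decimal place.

1 nmi = 1852 m, so 0.35 × 1852 = 648.2 m.

648.2 m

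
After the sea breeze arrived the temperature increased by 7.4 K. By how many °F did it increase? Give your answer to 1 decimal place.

13.3 °F

A change of 1 °C equals a change of 1.8 °F: Δ°F = 7.4 × 1.8 = 13.3 °F.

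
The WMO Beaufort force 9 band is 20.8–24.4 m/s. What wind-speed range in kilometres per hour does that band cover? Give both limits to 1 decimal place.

74.9 to 87.8 km/h

20.8–24.4 m/s × 3.6 = 74.9–87.8 km/h.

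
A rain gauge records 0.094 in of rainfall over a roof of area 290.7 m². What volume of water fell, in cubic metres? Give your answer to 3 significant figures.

0.694 cubic metres

Depth: 0.094 in × 25.4 = 2.3876 mm.
1 mm over 1 m² is 1 L, so volume = 2.3876 × 290.7 = 694.07532 L = 0.694 m³.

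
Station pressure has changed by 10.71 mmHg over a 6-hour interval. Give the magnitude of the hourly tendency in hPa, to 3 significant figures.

2.38 hPa per hour

10.71 mmHg / 6 h × 1.33322 hPa/mmHg = 2.38 hPa/h.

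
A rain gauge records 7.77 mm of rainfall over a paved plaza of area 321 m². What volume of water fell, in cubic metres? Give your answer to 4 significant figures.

1 mm over 1 m² is 1 L, so volume = 7.77 × 321 = 2494.17 L = 2.494 m³.

2.494 cubic metres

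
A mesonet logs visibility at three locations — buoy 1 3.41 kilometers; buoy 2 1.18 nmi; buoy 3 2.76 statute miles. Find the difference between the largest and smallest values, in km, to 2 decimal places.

2.26 km

buoy 2: 1.18 nmi = 2.1854 km.
buoy 3: 2.76 SM = 4.4418 km.
Spread: 4.4418 − 2.1854 = 2.26 km.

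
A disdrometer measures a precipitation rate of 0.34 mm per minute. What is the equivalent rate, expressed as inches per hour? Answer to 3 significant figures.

0.803 in/hour

0.34 mm/minute × 0.0393701 in/mm × 60 minute/hour = 0.803 in/hour.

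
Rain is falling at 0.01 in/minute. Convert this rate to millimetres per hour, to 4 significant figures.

15.24 mm/hour

0.01 in/minute × 25.4 mm/in × 60 minute/hour = 15.24 mm/hour.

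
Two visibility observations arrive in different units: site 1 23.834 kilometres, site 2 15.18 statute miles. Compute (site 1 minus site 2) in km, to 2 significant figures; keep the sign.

-0.60 km

site 2: 15.18 SM = 24.4298 km.
Difference: 23.8340 − 24.4298 = -0.60 km.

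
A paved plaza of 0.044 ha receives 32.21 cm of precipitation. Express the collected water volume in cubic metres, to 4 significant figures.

Depth: 32.21 cm × 10 = 322.1 mm.
Area: 0.044 ha = 440 m².
1 mm over 1 m² is 1 L, so volume = 322.1 × 440 = 141724 L = 141.7 m³.

141.7 cubic metres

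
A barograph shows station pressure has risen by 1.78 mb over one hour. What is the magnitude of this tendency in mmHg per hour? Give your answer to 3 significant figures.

1.78 mb / 1 h × 0.750062 mmHg/mb = 1.34 mmHg/h.

1.34 mmHg per hour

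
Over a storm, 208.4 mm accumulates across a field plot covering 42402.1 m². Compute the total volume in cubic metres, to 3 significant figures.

8840 cubic metres

1 mm over 1 m² is 1 L, so volume = 208.4 × 42402.1 = 8836597.6 L = 8840 m³.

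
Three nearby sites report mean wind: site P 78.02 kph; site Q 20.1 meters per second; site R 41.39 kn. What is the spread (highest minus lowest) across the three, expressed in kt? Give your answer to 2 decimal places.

site P: 78.02 km/h = 42.1274 kt.
site Q: 20.1 m/s = 39.0713 kt.
Spread: 42.1274 − 39.0713 = 3.06 kt.

3.06 kt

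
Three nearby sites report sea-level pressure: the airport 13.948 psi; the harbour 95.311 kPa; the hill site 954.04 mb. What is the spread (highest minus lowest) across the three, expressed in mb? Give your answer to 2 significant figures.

8.6 mb

the airport: 13.948 psi = 961.681 mb.
the harbour: 95.311 kPa = 953.110 mb.
Spread: 961.681 − 953.110 = 8.6 mb.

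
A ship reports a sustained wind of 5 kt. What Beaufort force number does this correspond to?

5 kt lies in the Beaufort 2 band (light breeze, 4–6 kt).

Beaufort force 2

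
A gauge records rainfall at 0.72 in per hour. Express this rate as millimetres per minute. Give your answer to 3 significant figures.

0.72 in/hour × 25.4 mm/in × 0.0166667 hour/minute = 0.305 mm/minute.

0.305 mm/minute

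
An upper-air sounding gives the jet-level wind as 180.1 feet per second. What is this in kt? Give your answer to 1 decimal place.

1 ft/s = 0.592484 kt, so 180.1 × 0.592484 = 106.7 kt.

106.7 kt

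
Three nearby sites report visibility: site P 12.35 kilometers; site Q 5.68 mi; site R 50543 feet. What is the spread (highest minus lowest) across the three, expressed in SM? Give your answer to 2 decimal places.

site P: 12.35 km = 7.6739 SM.
site R: 50543 ft = 9.5725 SM.
Spread: 9.5725 − 5.6800 = 3.89 SM.

3.89 SM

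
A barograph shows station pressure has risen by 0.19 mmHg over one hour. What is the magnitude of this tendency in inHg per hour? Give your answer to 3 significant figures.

0.00748 inHg per hour

0.19 mmHg / 1 h × 0.0393701 inHg/mmHg = 0.00748 inHg/h.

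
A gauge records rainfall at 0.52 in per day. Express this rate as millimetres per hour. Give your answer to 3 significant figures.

0.52 in/day × 25.4 mm/in × 0.0416667 day/hour = 0.550 mm/hour.

0.550 mm/hour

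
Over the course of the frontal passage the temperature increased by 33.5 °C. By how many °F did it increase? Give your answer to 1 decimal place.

A change of 1 °C equals a change of 1.8 °F: Δ°F = 33.5 × 1.8 = 60.3 °F.

60.3 °F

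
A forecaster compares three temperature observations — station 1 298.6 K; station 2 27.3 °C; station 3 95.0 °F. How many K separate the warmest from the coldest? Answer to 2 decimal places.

9.55 K

station 1: 298.6 K = 25.450 °C.
station 3: 95.0 °F = 35.000 °C.
Spread: 35.000 − 25.450 = 9.550 °C.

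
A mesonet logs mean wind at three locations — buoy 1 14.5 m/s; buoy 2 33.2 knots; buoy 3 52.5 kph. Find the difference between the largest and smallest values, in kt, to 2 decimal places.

5.01 kt

buoy 1: 14.5 m/s = 28.1857 kt.
buoy 3: 52.5 km/h = 28.3477 kt.
Spread: 33.2000 − 28.1857 = 5.01 kt.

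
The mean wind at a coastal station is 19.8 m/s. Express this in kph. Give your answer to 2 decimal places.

71.28 km/h

1 m/s = 3.6 km/h, so 19.8 × 3.6 = 71.28 km/h.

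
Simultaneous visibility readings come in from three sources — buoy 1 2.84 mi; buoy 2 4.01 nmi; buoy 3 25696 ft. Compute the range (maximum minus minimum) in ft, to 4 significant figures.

buoy 1: 2.84 SM = 14995.20 ft.
buoy 2: 4.01 nmi = 24365.22 ft.
Spread: 25696.00 − 14995.20 = 10700 ft.

10700 ft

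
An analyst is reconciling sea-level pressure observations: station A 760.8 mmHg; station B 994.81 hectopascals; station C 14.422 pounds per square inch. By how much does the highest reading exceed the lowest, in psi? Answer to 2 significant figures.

0.29 psi

station A: 760.8 mmHg = 14.7114 psi.
station B: 994.81 hPa = 14.4285 psi.
Spread: 14.7114 − 14.4220 = 0.29 psi.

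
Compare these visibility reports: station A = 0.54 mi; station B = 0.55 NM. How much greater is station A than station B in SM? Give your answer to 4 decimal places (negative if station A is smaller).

station B: 0.55 nmi = 0.632929 SM.
Difference: 0.540000 − 0.632929 = -0.0929 SM.

-0.0929 SM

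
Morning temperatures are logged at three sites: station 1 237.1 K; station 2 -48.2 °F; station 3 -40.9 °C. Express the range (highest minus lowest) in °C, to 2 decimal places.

station 1: 237.1 K = -36.050 °C.
station 2: -48.2 °F = -44.556 °C.
Spread: (-36.050) − (-44.556) = 8.506 °C.

8.51 °C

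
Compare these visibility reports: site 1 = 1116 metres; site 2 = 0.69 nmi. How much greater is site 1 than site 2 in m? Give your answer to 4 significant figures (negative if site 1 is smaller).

site 2: 0.69 nmi = 1277.880 m.
Difference: 1116.000 − 1277.880 = -161.9 m.

-161.9 m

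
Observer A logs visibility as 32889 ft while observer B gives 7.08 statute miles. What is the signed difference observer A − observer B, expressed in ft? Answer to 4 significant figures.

-4493 ft

observer B: 7.08 SM = 37382.40 ft.
Difference: 32889.00 − 37382.40 = -4493 ft.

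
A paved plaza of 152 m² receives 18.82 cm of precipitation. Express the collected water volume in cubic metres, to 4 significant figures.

Depth: 18.82 cm × 10 = 188.2 mm.
1 mm over 1 m² is 1 L, so volume = 188.2 × 152 = 28606.4 L = 28.61 m³.

28.61 cubic metres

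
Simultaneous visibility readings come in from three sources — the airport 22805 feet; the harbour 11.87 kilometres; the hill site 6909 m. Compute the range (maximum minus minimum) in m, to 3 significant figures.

the airport: 22805 ft = 6950.96 m.
the harbour: 11.87 km = 11870.00 m.
Spread: 11870.00 − 6909.00 = 4960 m.

4960 m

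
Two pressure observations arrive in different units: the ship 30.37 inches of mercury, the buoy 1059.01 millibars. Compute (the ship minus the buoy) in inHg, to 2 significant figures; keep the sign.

the buoy: 1059.01 mb = 31.2725 inHg.
Difference: 30.3700 − 31.2725 = -0.90 inHg.

-0.90 inHg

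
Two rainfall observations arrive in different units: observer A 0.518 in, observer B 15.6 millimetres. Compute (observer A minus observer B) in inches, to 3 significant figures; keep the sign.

observer B: 15.6 mm = 0.614173 in.
Difference: 0.518000 − 0.614173 = -0.0962 in.

-0.0962 in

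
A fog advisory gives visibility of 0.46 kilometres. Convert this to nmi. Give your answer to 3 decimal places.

0.248 nmi

1 km = 0.539957 nmi, so 0.46 × 0.539957 = 0.248 nmi.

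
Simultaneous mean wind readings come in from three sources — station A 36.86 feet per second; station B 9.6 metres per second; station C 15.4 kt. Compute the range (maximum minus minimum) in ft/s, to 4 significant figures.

station B: 9.6 m/s = 31.4961 ft/s.
station C: 15.4 kt = 25.9923 ft/s.
Spread: 36.8600 − 25.9923 = 10.87 ft/s.

10.87 ft/s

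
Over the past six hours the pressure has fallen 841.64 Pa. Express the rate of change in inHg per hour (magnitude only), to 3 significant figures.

0.0414 inHg per hour

841.64 Pa / 6 h × 0.0002953 inHg/Pa = 0.0414 inHg/h.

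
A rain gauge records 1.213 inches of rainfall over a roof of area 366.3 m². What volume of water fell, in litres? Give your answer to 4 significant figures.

Depth: 1.213 in × 25.4 = 30.8102 mm.
1 mm over 1 m² is 1 L, so volume = 30.8102 × 366.3 = 11285.776 L ≈ 11290 L.

11290 litres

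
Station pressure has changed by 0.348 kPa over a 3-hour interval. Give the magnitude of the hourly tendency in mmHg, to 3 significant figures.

0.870 mmHg per hour

0.348 kPa / 3 h × 7.50062 mmHg/kPa = 0.870 mmHg/h.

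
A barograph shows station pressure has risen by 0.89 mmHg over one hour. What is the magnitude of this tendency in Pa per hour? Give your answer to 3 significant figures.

119 Pa per hour

0.89 mmHg / 1 h × 133.322 Pa/mmHg = 119 Pa/h.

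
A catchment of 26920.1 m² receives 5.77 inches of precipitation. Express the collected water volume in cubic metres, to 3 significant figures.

Depth: 5.77 in × 25.4 = 146.558 mm.
1 mm over 1 m² is 1 L, so volume = 146.558 × 26920.1 = 3945356 L = 3950 m³.

3950 cubic metres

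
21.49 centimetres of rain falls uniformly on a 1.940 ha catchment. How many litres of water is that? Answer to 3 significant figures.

Depth: 21.49 cm × 10 = 214.9 mm.
Area: 1.940 ha = 19400 m².
1 mm over 1 m² is 1 L, so volume = 214.9 × 19400 = 4169060 L ≈ 4170000 L.

4170000 litres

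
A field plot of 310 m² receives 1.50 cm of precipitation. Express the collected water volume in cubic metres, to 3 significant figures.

4.65 cubic metres

Depth: 1.50 cm × 10 = 15 mm.
1 mm over 1 m² is 1 L, so volume = 15 × 310 = 4650 L = 4.65 m³.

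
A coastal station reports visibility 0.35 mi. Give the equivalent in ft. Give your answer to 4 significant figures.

1 SM = 5280 ft, so 0.35 × 5280 = 1848 ft.

1848 ft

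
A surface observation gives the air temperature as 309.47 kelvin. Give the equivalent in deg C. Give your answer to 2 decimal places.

°C = 309.47 − 273.15 = 36.32 °C.

36.32 °C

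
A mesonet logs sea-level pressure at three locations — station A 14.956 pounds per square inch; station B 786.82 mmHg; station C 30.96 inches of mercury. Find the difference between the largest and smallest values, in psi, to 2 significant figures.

station B: 786.82 mmHg = 15.2146 psi.
station C: 30.96 inHg = 15.2061 psi.
Spread: 15.2146 − 14.9560 = 0.26 psi.

0.26 psi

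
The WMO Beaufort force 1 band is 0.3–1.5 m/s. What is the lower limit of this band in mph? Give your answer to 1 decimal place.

0.3–1.5 m/s × 2.237 = 0.7–3.4 mph.

0.7 mph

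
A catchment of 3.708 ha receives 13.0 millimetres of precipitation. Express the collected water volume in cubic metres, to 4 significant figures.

Area: 3.708 ha = 37080 m².
1 mm over 1 m² is 1 L, so volume = 13 × 37080 = 482040 L = 482.0 m³.

482.0 cubic metres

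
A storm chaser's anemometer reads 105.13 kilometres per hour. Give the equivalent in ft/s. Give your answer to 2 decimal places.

95.81 ft/s

1 km/h = 0.911344 ft/s, so 105.13 × 0.911344 = 95.81 ft/s.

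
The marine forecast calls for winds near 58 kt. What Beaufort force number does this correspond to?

58 kt lies in the Beaufort 11 band (violent storm, 56–63 kt).

Beaufort force 11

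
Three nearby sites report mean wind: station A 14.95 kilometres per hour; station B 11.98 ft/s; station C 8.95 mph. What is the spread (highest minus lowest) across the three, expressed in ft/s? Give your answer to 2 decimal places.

station A: 14.95 km/h = 13.6246 ft/s.
station C: 8.95 mph = 13.1267 ft/s.
Spread: 13.6246 − 11.9800 = 1.64 ft/s.

1.64 ft/s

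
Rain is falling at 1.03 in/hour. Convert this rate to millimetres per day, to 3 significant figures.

1.03 in/hour × 25.4 mm/in × 24 hour/day = 628 mm/day.

628 mm/day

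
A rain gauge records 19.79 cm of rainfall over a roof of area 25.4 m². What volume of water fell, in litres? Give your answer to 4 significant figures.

Depth: 19.79 cm × 10 = 197.9 mm.
1 mm over 1 m² is 1 L, so volume = 197.9 × 25.4 = 5026.66 L ≈ 5027 L.

5027 litres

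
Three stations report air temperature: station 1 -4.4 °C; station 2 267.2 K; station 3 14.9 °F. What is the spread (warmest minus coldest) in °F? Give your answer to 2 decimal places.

9.18 °F

station 2: 267.2 K = -5.950 °C.
station 3: 14.9 °F = -9.500 °C.
Spread: (-4.400) − (-9.500) = 5.100 °C = 9.18 °F.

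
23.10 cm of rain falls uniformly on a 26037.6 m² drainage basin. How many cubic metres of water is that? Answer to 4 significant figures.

Depth: 23.10 cm × 10 = 231 mm.
1 mm over 1 m² is 1 L, so volume = 231 × 26037.6 = 6014685.6 L = 6015 m³.

6015 cubic metres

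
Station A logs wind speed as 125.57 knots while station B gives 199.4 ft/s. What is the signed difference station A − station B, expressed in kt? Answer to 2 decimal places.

7.43 kt

station B: 199.4 ft/s = 118.1413 kt.
Difference: 125.5700 − 118.1413 = 7.43 kt.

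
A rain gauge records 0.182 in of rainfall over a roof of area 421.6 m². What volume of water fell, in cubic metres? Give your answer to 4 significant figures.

1.949 cubic metres

Depth: 0.182 in × 25.4 = 4.6228 mm.
1 mm over 1 m² is 1 L, so volume = 4.6228 × 421.6 = 1948.9725 L = 1.949 m³.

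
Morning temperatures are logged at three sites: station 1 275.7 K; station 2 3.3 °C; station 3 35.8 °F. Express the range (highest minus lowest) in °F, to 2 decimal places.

2.14 °F

station 1: 275.7 K = 2.550 °C.
station 3: 35.8 °F = 2.111 °C.
Spread: 3.300 − 2.111 = 1.189 °C = 2.14 °F.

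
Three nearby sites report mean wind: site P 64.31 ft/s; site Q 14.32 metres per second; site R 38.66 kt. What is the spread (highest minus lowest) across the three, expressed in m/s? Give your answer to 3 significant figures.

site P: 64.31 ft/s = 19.6017 m/s.
site R: 38.66 kt = 19.8884 m/s.
Spread: 19.8884 − 14.3200 = 5.57 m/s.

5.57 m/s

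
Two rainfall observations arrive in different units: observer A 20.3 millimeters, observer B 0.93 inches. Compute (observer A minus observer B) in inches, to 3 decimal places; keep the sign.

-0.131 in

observer A: 20.3 mm = 0.79921 in.
Difference: 0.79921 − 0.93000 = -0.131 in.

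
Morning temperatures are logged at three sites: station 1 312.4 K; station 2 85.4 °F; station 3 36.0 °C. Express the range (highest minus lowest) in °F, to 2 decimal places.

17.25 °F

station 1: 312.4 K = 39.250 °C.
station 2: 85.4 °F = 29.667 °C.
Spread: 39.250 − 29.667 = 9.583 °C = 17.25 °F.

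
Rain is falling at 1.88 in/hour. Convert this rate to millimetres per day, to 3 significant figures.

1150 mm/day

1.88 in/hour × 25.4 mm/in × 24 hour/day = 1150 mm/day.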